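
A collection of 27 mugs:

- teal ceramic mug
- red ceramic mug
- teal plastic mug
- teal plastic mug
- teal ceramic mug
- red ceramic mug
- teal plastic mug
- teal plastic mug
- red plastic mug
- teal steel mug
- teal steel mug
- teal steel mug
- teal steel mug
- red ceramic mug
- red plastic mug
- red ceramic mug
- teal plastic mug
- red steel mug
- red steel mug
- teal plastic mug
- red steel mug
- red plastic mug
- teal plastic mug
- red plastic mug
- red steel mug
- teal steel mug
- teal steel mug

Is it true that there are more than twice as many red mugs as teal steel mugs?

False

red mugs: 12.
teal steel mugs: 6.
The claim requires 12 > 2 × 6 = 12, which does not hold.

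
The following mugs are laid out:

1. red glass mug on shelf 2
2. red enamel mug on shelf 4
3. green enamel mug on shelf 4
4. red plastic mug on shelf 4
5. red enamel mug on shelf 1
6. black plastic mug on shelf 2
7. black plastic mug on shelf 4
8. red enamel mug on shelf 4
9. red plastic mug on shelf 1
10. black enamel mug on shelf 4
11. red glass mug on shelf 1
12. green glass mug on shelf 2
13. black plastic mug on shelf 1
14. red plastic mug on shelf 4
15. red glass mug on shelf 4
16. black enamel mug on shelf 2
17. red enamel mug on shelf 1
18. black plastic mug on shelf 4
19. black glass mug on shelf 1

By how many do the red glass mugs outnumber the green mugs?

1

red glass mugs: 3.
green mugs: 2.
3 − 2 = 1.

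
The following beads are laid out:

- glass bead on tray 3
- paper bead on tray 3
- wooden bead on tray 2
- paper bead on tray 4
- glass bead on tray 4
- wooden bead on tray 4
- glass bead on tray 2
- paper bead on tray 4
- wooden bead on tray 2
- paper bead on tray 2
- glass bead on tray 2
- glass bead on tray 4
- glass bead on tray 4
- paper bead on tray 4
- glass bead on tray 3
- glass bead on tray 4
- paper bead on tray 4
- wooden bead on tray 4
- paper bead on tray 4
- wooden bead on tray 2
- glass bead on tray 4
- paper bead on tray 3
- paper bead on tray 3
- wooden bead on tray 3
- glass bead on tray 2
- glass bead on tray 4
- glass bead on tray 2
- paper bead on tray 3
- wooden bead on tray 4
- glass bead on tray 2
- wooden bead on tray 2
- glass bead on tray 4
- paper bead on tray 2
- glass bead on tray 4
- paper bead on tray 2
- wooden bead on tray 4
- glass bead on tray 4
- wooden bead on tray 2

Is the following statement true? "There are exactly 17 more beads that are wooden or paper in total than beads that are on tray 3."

False

beads that are wooden or paper: 22.
beads on tray 3: 7.
The claim requires 22 − 7 (= 15) to equal 17, which does not hold.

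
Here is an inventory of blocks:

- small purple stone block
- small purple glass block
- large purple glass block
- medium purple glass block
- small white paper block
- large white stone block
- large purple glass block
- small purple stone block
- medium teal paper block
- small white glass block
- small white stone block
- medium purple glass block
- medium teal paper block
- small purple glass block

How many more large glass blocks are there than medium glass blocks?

large glass blocks: 2.
medium glass blocks: 2.
2 − 2 = 0.

0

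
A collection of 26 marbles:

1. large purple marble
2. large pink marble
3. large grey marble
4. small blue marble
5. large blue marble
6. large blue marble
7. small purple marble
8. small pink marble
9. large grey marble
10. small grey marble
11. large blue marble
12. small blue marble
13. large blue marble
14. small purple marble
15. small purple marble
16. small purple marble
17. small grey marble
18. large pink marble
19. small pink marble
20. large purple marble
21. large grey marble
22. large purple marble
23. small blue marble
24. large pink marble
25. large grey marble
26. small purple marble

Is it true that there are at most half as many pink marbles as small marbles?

True

|pink marbles| = 5.
|small marbles| = 12.
The claim requires 2 × 5 = 10 ≤ 12, which holds.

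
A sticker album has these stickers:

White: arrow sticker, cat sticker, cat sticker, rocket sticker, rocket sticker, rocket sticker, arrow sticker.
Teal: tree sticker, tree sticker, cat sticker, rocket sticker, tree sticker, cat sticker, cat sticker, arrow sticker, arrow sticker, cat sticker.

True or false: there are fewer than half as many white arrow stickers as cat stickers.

white arrow stickers: 2.
cat stickers: 6.
The claim requires 2 × 2 = 4 < 6, which holds.

True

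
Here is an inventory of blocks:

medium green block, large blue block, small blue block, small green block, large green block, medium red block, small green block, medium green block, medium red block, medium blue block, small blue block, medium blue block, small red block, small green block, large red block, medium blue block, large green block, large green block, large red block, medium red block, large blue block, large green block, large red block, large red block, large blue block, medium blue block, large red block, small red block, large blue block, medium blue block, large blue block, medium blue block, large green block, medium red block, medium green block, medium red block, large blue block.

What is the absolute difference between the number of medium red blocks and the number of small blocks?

2

medium red blocks: 5. small blocks: 7.
|5 − 7| = 7 − 5 = 2.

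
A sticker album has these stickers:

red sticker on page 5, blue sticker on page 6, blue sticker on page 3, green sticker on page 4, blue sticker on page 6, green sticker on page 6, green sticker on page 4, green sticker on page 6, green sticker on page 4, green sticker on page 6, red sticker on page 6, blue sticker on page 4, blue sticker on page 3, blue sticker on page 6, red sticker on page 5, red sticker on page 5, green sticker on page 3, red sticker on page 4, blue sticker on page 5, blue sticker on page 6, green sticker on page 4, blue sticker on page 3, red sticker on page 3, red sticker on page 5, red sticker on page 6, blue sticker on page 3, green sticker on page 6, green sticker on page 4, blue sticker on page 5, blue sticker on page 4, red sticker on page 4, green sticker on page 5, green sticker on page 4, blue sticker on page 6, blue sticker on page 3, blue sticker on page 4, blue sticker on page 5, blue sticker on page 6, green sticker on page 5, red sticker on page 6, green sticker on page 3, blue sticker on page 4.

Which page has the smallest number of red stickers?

page 3

Counts by page (restricted to red stickers): page 5→4, page 6→3, page 4→2, page 3→1.
The minimum is 1, held uniquely by page 3.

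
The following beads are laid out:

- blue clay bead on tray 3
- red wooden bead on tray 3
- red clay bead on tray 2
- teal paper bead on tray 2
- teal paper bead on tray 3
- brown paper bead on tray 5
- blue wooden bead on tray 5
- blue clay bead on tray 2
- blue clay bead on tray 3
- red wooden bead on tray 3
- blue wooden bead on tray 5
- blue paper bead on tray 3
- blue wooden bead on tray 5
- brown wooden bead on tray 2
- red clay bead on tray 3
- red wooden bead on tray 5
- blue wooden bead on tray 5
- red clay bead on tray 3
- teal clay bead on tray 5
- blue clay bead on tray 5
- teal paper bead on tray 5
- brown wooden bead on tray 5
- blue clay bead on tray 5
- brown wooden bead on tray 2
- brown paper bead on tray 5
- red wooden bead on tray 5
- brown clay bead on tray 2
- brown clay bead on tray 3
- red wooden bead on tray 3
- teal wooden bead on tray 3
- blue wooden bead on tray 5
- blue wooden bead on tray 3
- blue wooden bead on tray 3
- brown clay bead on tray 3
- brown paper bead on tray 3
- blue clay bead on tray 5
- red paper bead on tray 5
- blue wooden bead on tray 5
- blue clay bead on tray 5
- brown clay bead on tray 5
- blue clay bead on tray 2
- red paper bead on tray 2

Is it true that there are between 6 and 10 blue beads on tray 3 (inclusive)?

|blue beads on tray 3| = 5.
The claim requires 6 ≤ 5 ≤ 10, which does not hold.

False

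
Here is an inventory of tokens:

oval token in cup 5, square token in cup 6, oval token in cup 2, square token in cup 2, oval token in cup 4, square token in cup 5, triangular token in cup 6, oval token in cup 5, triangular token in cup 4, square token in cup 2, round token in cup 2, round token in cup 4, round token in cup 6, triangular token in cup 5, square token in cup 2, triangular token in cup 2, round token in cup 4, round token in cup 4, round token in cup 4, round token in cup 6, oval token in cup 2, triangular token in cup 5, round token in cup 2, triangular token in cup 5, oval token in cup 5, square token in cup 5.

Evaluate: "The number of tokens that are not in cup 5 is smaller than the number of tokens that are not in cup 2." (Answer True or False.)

False

There are 18 tokens that are not in cup 5.
There are 18 tokens that are not in cup 2.
The claim requires 18 < 18, which does not hold.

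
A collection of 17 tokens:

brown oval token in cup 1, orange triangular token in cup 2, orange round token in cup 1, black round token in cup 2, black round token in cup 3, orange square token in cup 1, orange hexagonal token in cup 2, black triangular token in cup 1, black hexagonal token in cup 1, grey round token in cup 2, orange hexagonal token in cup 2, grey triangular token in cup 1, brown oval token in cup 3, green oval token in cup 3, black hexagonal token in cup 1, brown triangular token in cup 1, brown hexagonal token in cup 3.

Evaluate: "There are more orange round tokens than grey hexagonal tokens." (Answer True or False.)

|orange round tokens| = 1.
|grey hexagonal tokens| = 0.
The claim requires 1 > 0, which holds.

True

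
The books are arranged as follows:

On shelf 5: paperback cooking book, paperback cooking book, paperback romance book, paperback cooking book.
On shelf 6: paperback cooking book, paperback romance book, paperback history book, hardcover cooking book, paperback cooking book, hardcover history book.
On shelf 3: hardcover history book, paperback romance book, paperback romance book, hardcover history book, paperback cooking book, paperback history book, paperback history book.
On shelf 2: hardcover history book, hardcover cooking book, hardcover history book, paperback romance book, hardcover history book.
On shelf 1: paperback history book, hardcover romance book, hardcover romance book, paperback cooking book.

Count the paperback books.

16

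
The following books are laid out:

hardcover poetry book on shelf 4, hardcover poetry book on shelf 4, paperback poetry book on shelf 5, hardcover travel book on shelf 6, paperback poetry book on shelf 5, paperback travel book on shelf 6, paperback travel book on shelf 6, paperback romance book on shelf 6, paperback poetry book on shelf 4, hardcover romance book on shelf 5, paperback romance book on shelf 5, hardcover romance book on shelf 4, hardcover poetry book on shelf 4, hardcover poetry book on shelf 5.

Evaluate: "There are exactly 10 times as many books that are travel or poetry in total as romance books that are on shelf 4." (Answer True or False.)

|books that are travel or poetry| = 10.
|romance books on shelf 4| = 1.
The claim requires 10 = 10 × 1 = 10, which holds.

True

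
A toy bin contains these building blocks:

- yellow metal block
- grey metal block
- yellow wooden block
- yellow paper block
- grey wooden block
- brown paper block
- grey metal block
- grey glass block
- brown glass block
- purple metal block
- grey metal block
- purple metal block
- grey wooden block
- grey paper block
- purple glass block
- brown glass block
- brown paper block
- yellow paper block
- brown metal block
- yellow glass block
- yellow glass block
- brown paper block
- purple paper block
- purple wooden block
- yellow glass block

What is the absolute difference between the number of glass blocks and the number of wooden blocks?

3

glass blocks: 7. wooden blocks: 4.
|7 − 4| = 7 − 4 = 3.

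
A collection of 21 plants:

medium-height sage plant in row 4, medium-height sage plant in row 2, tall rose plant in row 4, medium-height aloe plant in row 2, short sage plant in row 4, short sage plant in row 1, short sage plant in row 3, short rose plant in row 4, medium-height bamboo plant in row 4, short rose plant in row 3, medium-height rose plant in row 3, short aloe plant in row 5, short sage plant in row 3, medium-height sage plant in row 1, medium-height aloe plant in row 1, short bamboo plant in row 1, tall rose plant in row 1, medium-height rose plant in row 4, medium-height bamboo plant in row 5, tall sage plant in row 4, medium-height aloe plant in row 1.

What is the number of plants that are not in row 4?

Total plants: 21; with the excluded value: 7; remaining 21 − 7 = 14.

14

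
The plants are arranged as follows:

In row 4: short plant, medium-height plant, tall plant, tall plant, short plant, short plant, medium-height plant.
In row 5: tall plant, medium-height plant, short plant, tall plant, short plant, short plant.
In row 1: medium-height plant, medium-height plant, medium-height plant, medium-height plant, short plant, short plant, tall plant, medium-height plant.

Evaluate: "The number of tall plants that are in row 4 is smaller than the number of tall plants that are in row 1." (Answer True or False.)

False

|tall plants in row 4| = 2.
|tall plants in row 1| = 1.
The claim requires 2 < 1, which does not hold.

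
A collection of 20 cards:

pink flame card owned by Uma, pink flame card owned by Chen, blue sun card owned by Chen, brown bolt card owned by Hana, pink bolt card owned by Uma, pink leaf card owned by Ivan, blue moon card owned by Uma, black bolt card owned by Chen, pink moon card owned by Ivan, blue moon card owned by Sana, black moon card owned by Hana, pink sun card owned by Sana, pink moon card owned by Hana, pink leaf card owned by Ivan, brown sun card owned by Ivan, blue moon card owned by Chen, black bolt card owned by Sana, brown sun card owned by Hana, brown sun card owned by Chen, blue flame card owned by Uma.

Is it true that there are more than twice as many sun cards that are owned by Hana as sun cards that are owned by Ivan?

False

|sun cards owned by Hana| = 1.
|sun cards owned by Ivan| = 1.
The claim requires 1 > 2 × 1 = 2, which does not hold.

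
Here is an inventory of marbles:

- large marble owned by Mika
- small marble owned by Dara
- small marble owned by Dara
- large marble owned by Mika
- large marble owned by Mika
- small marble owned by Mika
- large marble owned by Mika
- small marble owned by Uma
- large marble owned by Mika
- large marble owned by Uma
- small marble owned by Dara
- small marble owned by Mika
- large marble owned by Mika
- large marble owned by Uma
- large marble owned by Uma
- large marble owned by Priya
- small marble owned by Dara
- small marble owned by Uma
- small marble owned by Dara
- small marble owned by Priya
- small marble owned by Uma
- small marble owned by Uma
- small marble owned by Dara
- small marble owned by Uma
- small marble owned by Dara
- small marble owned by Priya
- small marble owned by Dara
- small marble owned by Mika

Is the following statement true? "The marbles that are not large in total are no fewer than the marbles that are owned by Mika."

There are 18 marbles that are not large.
Count of marbles owned by Mika: 9.
The claim requires 18 ≥ 9, which holds.

True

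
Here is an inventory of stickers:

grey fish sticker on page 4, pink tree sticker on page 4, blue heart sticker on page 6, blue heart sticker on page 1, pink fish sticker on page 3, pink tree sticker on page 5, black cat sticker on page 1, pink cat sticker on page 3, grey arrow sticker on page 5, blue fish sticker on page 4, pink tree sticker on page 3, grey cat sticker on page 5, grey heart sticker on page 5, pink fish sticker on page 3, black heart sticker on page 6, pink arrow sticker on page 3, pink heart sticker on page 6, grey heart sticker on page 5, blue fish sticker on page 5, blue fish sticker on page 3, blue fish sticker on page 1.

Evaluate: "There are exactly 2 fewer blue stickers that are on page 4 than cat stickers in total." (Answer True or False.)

True

blue stickers on page 4: 1.
cat stickers: 3.
The claim requires 3 − 1 (= 2) to equal 2, which holds.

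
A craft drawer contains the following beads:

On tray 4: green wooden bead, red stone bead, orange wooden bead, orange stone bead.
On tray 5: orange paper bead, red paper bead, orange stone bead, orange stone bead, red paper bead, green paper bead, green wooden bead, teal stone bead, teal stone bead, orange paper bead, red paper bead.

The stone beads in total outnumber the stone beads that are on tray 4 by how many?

4

stone beads: 6.
stone beads on tray 4: 2.
6 − 2 = 4.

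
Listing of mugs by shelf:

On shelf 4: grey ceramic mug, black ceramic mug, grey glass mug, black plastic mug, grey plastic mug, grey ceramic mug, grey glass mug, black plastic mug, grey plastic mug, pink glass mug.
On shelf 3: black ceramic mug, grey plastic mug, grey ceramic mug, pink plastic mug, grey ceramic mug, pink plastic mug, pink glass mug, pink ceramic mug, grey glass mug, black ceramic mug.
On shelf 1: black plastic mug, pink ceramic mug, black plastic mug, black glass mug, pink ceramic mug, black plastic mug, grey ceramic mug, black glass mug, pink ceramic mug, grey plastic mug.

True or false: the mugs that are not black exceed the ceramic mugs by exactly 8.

True

|mugs that are not black| = 20.
|ceramic mugs| = 12.
The claim requires 20 − 12 (= 8) to equal 8, which holds.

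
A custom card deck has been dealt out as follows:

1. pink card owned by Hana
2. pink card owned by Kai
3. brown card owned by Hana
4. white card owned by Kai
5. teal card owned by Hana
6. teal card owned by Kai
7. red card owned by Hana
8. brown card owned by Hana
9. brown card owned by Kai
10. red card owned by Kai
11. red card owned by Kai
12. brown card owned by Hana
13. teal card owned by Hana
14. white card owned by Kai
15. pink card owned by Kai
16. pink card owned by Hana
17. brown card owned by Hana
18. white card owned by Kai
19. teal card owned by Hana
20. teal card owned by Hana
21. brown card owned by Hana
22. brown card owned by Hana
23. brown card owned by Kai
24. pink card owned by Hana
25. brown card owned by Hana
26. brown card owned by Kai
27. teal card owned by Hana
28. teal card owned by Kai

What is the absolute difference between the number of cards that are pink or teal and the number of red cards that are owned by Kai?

cards that are pink or teal: 12. red cards owned by Kai: 2.
|12 − 2| = 12 − 2 = 10.

10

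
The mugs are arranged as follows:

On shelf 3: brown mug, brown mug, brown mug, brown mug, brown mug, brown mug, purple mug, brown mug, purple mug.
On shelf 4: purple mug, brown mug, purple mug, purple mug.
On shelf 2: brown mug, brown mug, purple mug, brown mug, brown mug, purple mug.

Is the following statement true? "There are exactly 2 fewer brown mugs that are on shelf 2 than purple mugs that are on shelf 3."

False

There are 4 brown mugs on shelf 2.
There are 2 purple mugs on shelf 3.
The claim requires 2 − 4 (= -2) to equal 2, which does not hold.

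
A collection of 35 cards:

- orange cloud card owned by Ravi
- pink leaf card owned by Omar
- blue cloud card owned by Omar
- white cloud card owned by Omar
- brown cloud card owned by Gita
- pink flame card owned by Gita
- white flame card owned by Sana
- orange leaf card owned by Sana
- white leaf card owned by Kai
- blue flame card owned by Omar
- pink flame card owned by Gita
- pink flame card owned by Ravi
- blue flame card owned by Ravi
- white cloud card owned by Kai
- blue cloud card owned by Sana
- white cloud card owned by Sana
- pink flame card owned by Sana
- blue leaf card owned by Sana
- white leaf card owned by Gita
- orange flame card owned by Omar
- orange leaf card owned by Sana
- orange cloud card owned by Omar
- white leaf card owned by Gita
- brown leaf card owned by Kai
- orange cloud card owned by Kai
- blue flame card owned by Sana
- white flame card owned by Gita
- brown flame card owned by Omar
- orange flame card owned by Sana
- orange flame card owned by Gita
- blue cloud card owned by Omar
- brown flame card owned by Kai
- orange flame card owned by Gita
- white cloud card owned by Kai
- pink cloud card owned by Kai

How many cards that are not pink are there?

Total cards: 35; with the excluded value: 6; remaining 35 − 6 = 29.

29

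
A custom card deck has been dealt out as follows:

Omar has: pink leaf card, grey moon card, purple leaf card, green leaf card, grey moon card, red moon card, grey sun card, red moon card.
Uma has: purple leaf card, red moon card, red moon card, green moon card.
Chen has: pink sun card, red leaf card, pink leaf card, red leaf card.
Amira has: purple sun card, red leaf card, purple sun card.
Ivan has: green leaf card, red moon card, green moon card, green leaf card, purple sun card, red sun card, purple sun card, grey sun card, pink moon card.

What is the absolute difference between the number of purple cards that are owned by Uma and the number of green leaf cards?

purple cards owned by Uma: 1. green leaf cards: 3.
|1 − 3| = 3 − 1 = 2.

2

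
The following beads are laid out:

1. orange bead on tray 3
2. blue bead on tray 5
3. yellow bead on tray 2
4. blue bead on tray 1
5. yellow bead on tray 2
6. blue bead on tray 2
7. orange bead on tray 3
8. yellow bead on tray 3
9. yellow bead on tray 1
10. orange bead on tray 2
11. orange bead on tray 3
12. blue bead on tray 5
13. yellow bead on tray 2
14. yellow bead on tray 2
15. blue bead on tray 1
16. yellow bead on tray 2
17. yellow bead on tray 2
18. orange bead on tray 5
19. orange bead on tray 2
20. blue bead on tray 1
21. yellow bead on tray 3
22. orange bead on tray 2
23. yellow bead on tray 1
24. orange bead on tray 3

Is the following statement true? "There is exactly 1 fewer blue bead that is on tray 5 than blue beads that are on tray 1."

True

There are 2 blue beads on tray 5.
There are 3 blue beads on tray 1.
The claim requires 3 − 2 (= 1) to equal 1, which holds.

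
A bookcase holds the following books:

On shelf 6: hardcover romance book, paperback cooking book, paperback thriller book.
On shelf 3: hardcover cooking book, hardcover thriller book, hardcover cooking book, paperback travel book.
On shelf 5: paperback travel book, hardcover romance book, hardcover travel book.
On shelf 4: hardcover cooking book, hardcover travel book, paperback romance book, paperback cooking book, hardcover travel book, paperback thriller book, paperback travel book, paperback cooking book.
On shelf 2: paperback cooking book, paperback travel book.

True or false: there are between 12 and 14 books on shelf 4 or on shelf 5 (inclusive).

False

There are 11 books on shelf 4 or on shelf 5.
The claim requires 12 ≤ 11 ≤ 14, which does not hold.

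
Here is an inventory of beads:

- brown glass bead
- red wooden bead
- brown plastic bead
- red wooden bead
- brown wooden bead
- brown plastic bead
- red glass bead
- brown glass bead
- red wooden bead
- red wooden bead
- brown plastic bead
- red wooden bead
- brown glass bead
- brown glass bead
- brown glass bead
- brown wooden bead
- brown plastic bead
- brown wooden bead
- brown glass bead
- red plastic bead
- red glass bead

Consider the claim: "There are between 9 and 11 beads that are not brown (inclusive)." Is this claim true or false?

False

|beads that are not brown| = 8.
The claim requires 9 ≤ 8 ≤ 11, which does not hold.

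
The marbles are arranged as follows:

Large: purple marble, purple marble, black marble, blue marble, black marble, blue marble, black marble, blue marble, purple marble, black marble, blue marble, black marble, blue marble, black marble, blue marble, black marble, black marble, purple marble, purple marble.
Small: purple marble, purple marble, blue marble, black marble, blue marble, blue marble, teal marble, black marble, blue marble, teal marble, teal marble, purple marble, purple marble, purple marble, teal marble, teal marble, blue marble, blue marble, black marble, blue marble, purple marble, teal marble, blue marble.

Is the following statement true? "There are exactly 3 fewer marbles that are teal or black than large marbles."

False

There are 17 marbles that are teal or black.
There are 19 large marbles.
The claim requires 19 − 17 (= 2) to equal 3, which does not hold.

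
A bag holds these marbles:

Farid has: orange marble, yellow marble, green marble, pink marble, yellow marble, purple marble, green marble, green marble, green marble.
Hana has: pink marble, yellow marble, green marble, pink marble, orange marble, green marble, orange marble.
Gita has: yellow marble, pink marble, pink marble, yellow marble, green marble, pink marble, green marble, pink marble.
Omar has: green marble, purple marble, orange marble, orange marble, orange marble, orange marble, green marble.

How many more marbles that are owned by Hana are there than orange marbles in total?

marbles owned by Hana: 7.
orange marbles: 7.
7 − 7 = 0.

0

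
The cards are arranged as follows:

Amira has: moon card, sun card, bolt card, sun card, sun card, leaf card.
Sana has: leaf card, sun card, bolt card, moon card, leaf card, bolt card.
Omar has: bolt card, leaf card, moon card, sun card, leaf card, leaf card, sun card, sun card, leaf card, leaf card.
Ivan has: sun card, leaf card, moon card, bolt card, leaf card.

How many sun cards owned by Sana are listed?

1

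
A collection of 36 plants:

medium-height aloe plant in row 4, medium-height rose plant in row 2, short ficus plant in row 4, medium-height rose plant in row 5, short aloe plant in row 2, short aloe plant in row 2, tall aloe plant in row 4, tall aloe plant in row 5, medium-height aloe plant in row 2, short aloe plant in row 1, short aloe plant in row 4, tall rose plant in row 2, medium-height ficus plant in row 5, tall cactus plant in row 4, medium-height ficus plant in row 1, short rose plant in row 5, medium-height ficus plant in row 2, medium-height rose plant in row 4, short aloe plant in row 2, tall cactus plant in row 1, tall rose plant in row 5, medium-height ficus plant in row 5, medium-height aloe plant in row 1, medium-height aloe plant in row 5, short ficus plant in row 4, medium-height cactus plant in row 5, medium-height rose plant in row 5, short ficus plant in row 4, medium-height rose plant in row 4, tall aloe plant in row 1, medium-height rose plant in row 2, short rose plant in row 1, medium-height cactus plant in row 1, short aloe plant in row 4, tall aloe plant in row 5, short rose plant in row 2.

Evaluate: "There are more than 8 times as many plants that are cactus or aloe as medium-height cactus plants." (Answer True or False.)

True

|plants that are cactus or aloe| = 18.
|medium-height cactus plants| = 2.
The claim requires 18 > 8 × 2 = 16, which holds.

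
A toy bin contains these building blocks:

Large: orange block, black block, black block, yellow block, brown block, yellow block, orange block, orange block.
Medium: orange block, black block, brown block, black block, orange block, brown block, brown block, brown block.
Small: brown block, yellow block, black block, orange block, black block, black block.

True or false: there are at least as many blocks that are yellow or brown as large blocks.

blocks that are yellow or brown: 9.
large blocks: 8.
The claim requires 9 ≥ 8, which holds.

True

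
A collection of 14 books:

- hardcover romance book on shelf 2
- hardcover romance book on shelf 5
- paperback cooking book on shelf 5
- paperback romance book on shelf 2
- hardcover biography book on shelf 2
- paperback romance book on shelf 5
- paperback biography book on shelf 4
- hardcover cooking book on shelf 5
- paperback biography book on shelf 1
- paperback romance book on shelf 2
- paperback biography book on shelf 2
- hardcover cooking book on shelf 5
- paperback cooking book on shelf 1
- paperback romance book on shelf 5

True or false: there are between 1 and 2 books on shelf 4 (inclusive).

There is 1 book on shelf 4.
The claim requires 1 ≤ 1 ≤ 2, which holds.

True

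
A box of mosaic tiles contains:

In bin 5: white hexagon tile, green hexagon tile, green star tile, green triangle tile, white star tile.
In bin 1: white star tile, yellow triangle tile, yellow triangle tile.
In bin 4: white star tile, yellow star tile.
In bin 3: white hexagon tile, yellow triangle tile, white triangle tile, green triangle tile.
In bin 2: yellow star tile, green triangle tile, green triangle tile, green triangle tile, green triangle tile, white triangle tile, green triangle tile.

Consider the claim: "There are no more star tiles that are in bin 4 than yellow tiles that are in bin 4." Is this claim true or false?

False

star tiles in bin 4: 2.
yellow tiles in bin 4: 1.
The claim requires 2 ≤ 1, which does not hold.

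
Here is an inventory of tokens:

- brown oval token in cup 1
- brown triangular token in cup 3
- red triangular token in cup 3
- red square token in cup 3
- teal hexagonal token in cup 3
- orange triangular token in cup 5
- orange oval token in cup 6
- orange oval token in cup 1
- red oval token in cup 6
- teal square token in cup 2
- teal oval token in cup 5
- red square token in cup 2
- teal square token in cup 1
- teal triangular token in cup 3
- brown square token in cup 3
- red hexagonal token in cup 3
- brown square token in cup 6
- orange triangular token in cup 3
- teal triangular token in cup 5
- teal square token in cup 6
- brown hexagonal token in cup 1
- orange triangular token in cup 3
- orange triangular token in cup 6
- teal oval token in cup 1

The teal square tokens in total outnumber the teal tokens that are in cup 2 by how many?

2

teal square tokens: 3.
teal tokens in cup 2: 1.
3 − 1 = 2.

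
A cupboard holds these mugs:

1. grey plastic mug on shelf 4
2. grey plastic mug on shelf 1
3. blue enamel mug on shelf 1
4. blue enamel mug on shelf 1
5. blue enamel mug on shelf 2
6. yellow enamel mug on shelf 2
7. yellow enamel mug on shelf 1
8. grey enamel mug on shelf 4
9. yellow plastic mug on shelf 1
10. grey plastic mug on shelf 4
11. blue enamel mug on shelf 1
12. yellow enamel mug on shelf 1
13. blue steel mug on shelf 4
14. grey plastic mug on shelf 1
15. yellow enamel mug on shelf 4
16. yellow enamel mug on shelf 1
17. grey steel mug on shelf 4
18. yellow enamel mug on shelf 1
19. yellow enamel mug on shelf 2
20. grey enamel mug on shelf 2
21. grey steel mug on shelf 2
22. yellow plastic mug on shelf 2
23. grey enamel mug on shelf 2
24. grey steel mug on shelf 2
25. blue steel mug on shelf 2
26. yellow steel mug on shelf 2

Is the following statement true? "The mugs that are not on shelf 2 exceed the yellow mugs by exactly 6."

mugs that are not on shelf 2: 16.
yellow mugs: 10.
The claim requires 16 − 10 (= 6) to equal 6, which holds.

True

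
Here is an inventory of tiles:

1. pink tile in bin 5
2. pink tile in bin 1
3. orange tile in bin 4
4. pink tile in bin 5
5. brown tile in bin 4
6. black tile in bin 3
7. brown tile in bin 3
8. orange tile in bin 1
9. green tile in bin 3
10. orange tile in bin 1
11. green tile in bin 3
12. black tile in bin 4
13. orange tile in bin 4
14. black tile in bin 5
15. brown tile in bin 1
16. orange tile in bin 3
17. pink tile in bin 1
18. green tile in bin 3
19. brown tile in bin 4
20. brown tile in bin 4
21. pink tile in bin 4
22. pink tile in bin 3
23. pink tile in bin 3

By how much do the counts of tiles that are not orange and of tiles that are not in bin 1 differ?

0

tiles that are not orange: 18. tiles that are not in bin 1: 18.
|18 − 18| = 18 − 18 = 0.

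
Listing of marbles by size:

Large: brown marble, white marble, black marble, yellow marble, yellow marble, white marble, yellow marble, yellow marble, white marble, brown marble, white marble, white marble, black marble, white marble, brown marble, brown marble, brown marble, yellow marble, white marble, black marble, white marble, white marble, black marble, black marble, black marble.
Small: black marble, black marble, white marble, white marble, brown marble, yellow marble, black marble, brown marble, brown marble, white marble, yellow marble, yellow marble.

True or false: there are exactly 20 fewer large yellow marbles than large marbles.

True

large yellow marbles: 5.
large marbles: 25.
The claim requires 25 − 5 (= 20) to equal 20, which holds.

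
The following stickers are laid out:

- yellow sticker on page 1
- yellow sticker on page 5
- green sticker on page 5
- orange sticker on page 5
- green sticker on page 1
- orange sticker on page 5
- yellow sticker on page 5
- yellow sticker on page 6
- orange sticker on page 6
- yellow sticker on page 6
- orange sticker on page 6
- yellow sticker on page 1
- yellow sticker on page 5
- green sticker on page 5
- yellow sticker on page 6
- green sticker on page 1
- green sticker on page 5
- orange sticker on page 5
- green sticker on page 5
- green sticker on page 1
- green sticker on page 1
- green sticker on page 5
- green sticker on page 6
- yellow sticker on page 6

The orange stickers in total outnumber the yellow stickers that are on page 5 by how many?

2

orange stickers: 5.
yellow stickers on page 5: 3.
5 − 3 = 2.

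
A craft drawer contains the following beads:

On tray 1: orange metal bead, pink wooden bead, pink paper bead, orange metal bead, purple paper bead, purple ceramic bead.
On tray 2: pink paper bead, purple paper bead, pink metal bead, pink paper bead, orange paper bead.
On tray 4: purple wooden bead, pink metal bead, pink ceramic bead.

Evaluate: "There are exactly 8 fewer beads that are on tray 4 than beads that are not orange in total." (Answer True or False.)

True

|beads on tray 4| = 3.
|beads that are not orange| = 11.
The claim requires 11 − 3 (= 8) to equal 8, which holds.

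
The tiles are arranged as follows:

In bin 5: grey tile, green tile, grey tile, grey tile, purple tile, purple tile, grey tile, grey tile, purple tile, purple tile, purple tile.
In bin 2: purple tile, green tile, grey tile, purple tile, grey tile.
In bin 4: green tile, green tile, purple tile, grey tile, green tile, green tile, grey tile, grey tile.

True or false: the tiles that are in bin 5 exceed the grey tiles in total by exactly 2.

False

|tiles in bin 5| = 11.
|grey tiles| = 10.
The claim requires 11 − 10 (= 1) to equal 2, which does not hold.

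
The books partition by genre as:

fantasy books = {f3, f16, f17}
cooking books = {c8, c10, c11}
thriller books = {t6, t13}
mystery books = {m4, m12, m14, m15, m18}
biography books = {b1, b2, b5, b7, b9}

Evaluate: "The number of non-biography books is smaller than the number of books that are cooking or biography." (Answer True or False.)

False

non-biography books: 13.
books that are cooking or biography: 8.
The claim requires 13 < 8, which does not hold.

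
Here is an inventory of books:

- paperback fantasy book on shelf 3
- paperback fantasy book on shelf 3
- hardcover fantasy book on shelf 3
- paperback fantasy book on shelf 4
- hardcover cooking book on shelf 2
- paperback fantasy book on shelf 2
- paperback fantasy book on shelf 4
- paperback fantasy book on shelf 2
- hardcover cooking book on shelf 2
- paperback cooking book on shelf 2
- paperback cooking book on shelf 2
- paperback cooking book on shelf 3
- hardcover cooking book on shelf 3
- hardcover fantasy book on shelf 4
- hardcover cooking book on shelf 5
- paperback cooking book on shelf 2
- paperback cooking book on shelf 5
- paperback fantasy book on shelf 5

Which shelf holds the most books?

Counts by shelf: shelf 2→7, shelf 3→5, shelf 4→3, shelf 5→3.
The maximum is 7, held uniquely by shelf 2.

shelf 2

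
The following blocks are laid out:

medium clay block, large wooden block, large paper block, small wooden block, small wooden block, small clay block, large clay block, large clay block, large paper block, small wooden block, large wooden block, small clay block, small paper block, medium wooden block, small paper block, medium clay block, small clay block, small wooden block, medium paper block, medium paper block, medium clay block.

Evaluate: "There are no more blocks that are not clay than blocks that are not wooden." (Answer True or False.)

True

There are 13 blocks that are not clay.
There are 14 blocks that are not wooden.
The claim requires 13 ≤ 14, which holds.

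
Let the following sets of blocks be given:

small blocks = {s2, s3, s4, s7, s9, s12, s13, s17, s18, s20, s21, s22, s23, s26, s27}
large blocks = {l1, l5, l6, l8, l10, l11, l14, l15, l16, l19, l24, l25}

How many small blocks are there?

15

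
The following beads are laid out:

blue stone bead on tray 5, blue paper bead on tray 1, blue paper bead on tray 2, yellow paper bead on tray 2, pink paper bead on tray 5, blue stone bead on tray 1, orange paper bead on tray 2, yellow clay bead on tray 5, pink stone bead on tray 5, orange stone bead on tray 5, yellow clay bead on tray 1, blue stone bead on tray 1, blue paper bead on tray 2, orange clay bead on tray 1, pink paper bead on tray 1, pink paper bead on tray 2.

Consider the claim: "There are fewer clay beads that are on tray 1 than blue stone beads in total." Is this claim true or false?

clay beads on tray 1: 2.
blue stone beads: 3.
The claim requires 2 < 3, which holds.

True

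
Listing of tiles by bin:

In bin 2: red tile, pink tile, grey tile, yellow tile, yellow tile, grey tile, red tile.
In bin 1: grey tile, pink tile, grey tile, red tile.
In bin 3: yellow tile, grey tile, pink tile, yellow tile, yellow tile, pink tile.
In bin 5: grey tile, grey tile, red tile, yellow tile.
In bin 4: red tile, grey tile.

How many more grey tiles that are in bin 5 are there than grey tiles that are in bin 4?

grey tiles in bin 5: 2.
grey tiles in bin 4: 1.
2 − 1 = 1.

1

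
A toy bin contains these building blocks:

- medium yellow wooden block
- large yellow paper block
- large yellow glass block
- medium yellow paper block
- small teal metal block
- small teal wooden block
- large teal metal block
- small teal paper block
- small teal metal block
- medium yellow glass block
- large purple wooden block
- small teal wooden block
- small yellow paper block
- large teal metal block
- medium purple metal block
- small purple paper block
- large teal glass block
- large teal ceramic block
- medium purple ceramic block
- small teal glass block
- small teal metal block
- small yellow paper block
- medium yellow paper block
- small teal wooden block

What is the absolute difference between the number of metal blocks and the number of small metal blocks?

3

metal blocks: 6. small metal blocks: 3.
|6 − 3| = 6 − 3 = 3.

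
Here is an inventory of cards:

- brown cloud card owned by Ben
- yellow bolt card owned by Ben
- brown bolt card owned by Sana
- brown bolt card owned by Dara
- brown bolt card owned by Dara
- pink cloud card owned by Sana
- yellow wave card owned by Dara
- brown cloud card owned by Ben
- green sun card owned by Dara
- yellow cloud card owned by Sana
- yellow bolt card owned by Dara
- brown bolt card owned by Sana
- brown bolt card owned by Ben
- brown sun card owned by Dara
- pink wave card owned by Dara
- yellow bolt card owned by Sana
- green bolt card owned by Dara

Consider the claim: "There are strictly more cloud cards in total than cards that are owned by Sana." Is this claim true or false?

False

cloud cards: 4.
cards owned by Sana: 5.
The claim requires 4 > 5, which does not hold.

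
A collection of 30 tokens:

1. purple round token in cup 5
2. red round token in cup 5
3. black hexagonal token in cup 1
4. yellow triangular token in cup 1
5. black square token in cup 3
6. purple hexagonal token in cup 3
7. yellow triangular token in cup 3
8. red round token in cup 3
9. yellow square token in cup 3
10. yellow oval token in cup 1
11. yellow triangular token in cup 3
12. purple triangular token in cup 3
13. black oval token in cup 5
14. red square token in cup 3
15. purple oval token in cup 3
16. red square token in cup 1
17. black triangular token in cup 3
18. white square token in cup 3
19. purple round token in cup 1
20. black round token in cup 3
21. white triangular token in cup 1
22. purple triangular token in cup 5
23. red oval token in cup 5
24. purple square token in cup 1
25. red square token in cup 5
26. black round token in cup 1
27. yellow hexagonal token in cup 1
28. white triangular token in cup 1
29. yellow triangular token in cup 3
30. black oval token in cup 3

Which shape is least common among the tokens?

Counts by shape: triangular 9, square 7, round 6, oval 5, hexagonal 3.
The minimum is 3, held uniquely by hexagonal.

hexagonal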